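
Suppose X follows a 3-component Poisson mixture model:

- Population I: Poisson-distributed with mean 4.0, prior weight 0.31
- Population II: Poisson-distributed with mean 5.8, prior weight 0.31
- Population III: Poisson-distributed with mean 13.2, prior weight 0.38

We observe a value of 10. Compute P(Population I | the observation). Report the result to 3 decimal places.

P(component k | x) = w_k·f_k(x) / marginal(x), where marginal(x) = Σ_j w_j·f_j(x).
Evaluate each component's likelihood at the observed value:
  f_I = e^(−4.0)·4.0^10/10! = 0.00529248
  f_II = e^(−5.8)·5.8^10/10! = 0.0359426
  f_III = e^(−13.2)·13.2^10/10! = 0.081901
Weight by the priors:
  w_I·f_I = 0.31 × 0.00529248 = 0.00164067
  w_II·f_II = 0.31 × 0.0359426 = 0.0111422
  w_III·f_III = 0.38 × 0.081901 = 0.0311224
Marginal: 0.00164067 + 0.0111422 + 0.0311224 = 0.0439052
P(Population I | x) = 0.00164067 / 0.0439052 ≈ 0.037

0.037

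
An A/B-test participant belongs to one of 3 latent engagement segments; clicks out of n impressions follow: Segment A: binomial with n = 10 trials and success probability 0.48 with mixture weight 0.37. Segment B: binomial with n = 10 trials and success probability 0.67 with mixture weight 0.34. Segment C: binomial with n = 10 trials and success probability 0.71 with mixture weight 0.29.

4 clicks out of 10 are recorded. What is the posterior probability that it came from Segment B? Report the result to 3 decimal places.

Apply Bayes' rule: the posterior for each component is proportional to its prior times its likelihood at x.
Component likelihoods at x = 4 clicks out of 10:
  L_A = C(10,4)·0.48^4·0.52^6 = 210·0.0530842·0.0197706 = 0.220396
  L_B = C(10,4)·0.67^4·0.33^6 = 210·0.201511·0.00129147 = 0.0546515
  L_C = C(10,4)·0.71^4·0.29^6 = 210·0.254117·0.000594823 = 0.0317425
Prior × likelihood for each component:
  π_A·L_A = 0.37 × 0.220396 = 0.0815466
  π_B·L_B = 0.34 × 0.0546515 = 0.0185815
  π_C·L_C = 0.29 × 0.0317425 = 0.00920532
Evidence: 0.0815466 + 0.0185815 + 0.00920532 = 0.109333
So the posterior for Segment B is 0.0185815 / 0.109333 ≈ 0.170.

0.170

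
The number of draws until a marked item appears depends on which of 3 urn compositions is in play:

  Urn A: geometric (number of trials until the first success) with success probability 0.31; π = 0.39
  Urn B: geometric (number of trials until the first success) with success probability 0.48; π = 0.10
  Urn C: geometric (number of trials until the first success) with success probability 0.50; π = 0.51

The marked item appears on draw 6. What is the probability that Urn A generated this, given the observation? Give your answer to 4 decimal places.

By Bayes' theorem, P(k | x) = π_k f_k(x) / Σ_j π_j f_j(x).
Geometric probabilities:
  f_A = 0.31·(1−0.31)^5 = 0.31·0.156403 = 0.048485
  f_B = 0.48·(1−0.48)^5 = 0.48·0.0380204 = 0.0182498
  f_C = 0.50·(1−0.50)^5 = 0.50·0.03125 = 0.015625
Unnormalised posteriors:
  π_A·f_A = 0.39 × 0.048485 = 0.0189091
  π_B·f_B = 0.10 × 0.0182498 = 0.00182498
  π_C·f_C = 0.51 × 0.015625 = 0.00796875
Sum: 0.0189091 + 0.00182498 + 0.00796875 = 0.0287029
P(Urn A | the observation) = 0.0189091 / 0.0287029 ≈ 0.6588

0.6588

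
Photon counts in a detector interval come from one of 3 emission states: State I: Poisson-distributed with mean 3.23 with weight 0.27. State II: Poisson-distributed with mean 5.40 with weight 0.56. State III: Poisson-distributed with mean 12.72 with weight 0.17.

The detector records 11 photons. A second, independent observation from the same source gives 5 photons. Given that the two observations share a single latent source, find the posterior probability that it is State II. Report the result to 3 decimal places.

0.885

By Bayes' theorem, P(k | x) = P(Z=k) f_k(x) / Σ_j P(Z=j) f_j(x).
Since both observations come from the same component, the likelihood for component k is f_k(x₁)·f_k(x₂).
  f_I = [e^(−3.23)·3.23^11/11! = 0.000395641] × [0.115894] = 4.58523e-05
  f_II = [e^(−5.40)·5.40^11/11! = 0.0128821] × [0.172821] = 0.0022263
  f_III = [e^(−12.72)·12.72^11/11! = 0.105676] × [0.00829905] = 0.000877011
Prior × likelihood for each component:
  P(Z=I)·f_I = 0.27 × 4.58523e-05 = 1.23801e-05
  P(Z=II)·f_II = 0.56 × 0.0022263 = 0.00124673
  P(Z=III)·f_III = 0.17 × 0.000877011 = 0.000149092
Denominator: 1.23801e-05 + 0.00124673 + 0.000149092 = 0.0014082
Responsibility of State II: 0.00124673 / 0.0014082 ≈ 0.885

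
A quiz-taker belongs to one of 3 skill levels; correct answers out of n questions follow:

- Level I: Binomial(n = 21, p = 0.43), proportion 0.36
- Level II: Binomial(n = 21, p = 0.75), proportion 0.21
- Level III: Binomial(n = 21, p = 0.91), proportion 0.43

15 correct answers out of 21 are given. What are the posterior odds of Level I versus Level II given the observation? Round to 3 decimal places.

Since P(k|x) ∝ P(Z=k) f_k(x), the posterior odds are P(Z=i) f_i(x) / (P(Z=j) f_j(x)).
Evaluate each component's likelihood at the observed value:
  p_I = 0.00591273
  p_II = 0.17704
  p_III = 0.0070079
Odds = (0.36/0.21) × (0.00591273/0.17704) = 1.71429 × 0.0333977 ≈ 0.057

0.057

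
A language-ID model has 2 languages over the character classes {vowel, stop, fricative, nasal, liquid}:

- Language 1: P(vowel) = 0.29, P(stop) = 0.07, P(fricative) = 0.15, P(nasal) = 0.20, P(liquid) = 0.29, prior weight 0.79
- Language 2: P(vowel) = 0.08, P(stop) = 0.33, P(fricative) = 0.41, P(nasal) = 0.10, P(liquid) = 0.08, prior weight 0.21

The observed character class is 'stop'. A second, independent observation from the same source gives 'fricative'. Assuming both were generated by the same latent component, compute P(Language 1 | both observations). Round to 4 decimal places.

Apply Bayes' rule: the posterior for each component is proportional to its prior times its likelihood at x.
Since both observations come from the same component, the likelihood for component k is f_k(x₁)·f_k(x₂).
  L_1 = [P(stop | comp) = 0.07] × [0.15] = 0.0105
  L_2 = [P(stop | comp) = 0.33] × [0.41] = 0.1353
Multiply by the mixture weights:
  π_1·L_1 = 0.79 × 0.0105 = 0.008295
  π_2·L_2 = 0.21 × 0.1353 = 0.028413
Normaliser: 0.008295 + 0.028413 = 0.036708
So the posterior for Language 1 is 0.008295 / 0.036708 ≈ 0.2260.

0.2260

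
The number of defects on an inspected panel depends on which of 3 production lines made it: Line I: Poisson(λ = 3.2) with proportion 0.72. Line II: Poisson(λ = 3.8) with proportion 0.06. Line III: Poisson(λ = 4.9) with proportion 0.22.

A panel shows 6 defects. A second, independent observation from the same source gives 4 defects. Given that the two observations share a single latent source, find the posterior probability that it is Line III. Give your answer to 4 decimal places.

0.3880

Apply Bayes' rule: the posterior for each component is proportional to its prior times its likelihood at x.
Since both observations come from the same component, the likelihood for component k is f_k(x₁)·f_k(x₂).
  p_I = [e^(−3.2)·3.2^6/6! = 0.060789] × [0.178093] = 0.0108261
  p_II = [e^(−3.8)·3.8^6/6! = 0.0935513] × [0.194359] = 0.0181825
  p_III = [e^(−4.9)·4.9^6/6! = 0.143153] × [0.178867] = 0.0256054
Unnormalised posteriors:
  π_I·p_I = 0.72 × 0.0108261 = 0.00779478
  π_II·p_II = 0.06 × 0.0181825 = 0.00109095
  π_III·p_III = 0.22 × 0.0256054 = 0.00563318
Evidence: 0.00779478 + 0.00109095 + 0.00563318 = 0.0145189
Responsibility of Line III: 0.00563318 / 0.0145189 ≈ 0.3880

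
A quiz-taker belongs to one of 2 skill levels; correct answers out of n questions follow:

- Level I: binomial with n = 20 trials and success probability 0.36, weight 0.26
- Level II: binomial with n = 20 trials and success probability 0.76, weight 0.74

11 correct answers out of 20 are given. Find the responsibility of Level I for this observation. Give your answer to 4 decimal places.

The responsibility of component k is w_k f_k(x) divided by Σ_j w_j f_j(x).
Evaluate each component's likelihood at the observed value:
  f_I = 0.0398248
  f_II = 0.0216799
Prior × likelihood for each component:
  w_I·f_I = 0.26 × 0.0398248 = 0.0103544
  w_II·f_II = 0.74 × 0.0216799 = 0.0160431
Evidence: 0.0103544 + 0.0160431 = 0.0263975
So the posterior for Level I is 0.0103544 / 0.0263975 ≈ 0.3923.

0.3923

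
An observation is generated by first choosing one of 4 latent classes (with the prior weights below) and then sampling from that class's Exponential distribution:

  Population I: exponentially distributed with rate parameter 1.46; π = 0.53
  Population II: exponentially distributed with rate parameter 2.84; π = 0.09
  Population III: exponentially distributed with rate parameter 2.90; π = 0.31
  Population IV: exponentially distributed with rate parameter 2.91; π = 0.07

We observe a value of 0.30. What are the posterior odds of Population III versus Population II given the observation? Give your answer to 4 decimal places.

Only the two components matter; the odds are (P(Z=i) f_i(x)) / (P(Z=j) f_j(x)).
Evaluate each component's likelihood at the observed value:
  p_I = 0.942176
  p_II = 1.21143
  p_III = 1.21496
  p_IV = 1.2155
0.376637 / 0.109029 ≈ 3.4545

3.4545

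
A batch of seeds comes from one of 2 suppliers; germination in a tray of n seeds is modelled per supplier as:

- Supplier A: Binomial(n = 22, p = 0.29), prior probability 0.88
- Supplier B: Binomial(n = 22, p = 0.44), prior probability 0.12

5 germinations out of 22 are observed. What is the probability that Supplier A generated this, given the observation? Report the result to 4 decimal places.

0.9810

The responsibility of component k is P(Z=k) f_k(x) divided by Σ_j P(Z=j) f_j(x).
Component likelihoods at x = 5 germinations out of 22:
  p_A = C(22,5)·0.29^5·0.71^17 = 26334·0.00205111·0.00296068 = 0.159919
  p_B = C(22,5)·0.44^5·0.56^17 = 26334·0.0164916·5.23837e-05 = 0.0227498
Prior × likelihood for each component:
  P(Z=A)·p_A = 0.88 × 0.159919 = 0.140728
  P(Z=B)·p_B = 0.12 × 0.0227498 = 0.00272997
Normaliser: 0.140728 + 0.00272997 = 0.143458
Responsibility of Supplier A: 0.140728 / 0.143458 ≈ 0.9810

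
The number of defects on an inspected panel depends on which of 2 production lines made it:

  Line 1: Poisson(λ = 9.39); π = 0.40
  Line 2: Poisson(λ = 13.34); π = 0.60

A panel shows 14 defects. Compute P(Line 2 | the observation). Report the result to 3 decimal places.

0.798

P(component k | x) = π_k·f_k(x) / marginal(x), where marginal(x) = Σ_j π_j·f_j(x).
Evaluate each component's likelihood at the observed value:
  f_1 = e^(−9.39)·9.39^14/14! = 0.0397086
  f_2 = e^(−13.34)·13.34^14/14! = 0.1043
Weight by the priors:
  π_1·f_1 = 0.40 × 0.0397086 = 0.0158834
  π_2·f_2 = 0.60 × 0.1043 = 0.0625801
Marginal: 0.0158834 + 0.0625801 = 0.0784635
P(Line 2 | x) ≈ 0.798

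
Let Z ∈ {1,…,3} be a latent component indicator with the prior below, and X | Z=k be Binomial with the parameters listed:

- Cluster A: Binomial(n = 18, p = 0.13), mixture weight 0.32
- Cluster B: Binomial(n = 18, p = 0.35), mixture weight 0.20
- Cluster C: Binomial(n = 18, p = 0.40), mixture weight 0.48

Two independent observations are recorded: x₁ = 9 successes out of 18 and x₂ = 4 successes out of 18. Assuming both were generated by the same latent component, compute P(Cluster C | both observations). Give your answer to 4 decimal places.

0.6829

P(component k | x) = π_k·f_k(x) / marginal(x), where marginal(x) = Σ_j π_j·f_j(x).
Since both observations come from the same component, the likelihood for component k is f_k(x₁)·f_k(x₂).
  L_A = [C(18,9)·0.13^9·0.87^9 = 48620·1.06045e-08·0.285544 = 0.000147224] × [0.124384] = 1.83123e-05
  L_B = [C(18,9)·0.35^9·0.65^9 = 48620·7.88156e-05·0.0207119 = 0.0793684] × [0.110352] = 0.00875847
  L_C = [C(18,9)·0.40^9·0.60^9 = 48620·0.000262144·0.0100777 = 0.128445] × [0.0613874] = 0.00788488
Multiply by the mixture weights:
  π_A·L_A = 0.32 × 1.83123e-05 = 5.85993e-06
  π_B·L_B = 0.20 × 0.00875847 = 0.00175169
  π_C·L_C = 0.48 × 0.00788488 = 0.00378474
Marginal: 5.85993e-06 + 0.00175169 + 0.00378474 = 0.0055423
So the posterior for Cluster C is 0.00378474 / 0.0055423 ≈ 0.6829.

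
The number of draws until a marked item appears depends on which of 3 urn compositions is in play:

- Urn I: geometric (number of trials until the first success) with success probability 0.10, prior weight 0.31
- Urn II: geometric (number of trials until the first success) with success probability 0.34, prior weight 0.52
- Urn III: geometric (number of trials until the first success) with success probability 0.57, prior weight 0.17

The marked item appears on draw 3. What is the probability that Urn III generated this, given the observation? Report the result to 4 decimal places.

The responsibility of component k is P(Z=k) f_k(x) divided by Σ_j P(Z=j) f_j(x).
Evaluate each component's likelihood at the observed value:
  L_I = 0.081
  L_II = 0.148104
  L_III = 0.105393
Multiply by the mixture weights:
  P(Z=I)·L_I = 0.31 × 0.081 = 0.02511
  P(Z=II)·L_II = 0.52 × 0.148104 = 0.0770141
  P(Z=III)·L_III = 0.17 × 0.105393 = 0.0179168
Evidence: 0.02511 + 0.0770141 + 0.0179168 = 0.120041
P(Urn III | x) ≈ 0.1493

0.1493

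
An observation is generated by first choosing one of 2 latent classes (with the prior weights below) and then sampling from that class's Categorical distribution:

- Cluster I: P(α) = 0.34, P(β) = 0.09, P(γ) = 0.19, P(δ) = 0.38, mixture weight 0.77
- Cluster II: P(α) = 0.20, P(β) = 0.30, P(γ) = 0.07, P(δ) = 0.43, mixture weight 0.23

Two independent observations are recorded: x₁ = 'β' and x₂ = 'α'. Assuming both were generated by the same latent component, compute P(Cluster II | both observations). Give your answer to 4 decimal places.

0.3694

The responsibility of component k is w_k f_k(x) divided by Σ_j w_j f_j(x).
Since both observations come from the same component, the likelihood for component k is f_k(x₁)·f_k(x₂).
  L_I = [P(β | comp) = 0.09] × [0.34] = 0.0306
  L_II = [P(β | comp) = 0.30] × [0.2] = 0.06
Prior × likelihood for each component:
  w_I·L_I = 0.77 × 0.0306 = 0.023562
  w_II·L_II = 0.23 × 0.06 = 0.0138
Sum: 0.023562 + 0.0138 = 0.037362
P(Cluster II | x) ≈ 0.3694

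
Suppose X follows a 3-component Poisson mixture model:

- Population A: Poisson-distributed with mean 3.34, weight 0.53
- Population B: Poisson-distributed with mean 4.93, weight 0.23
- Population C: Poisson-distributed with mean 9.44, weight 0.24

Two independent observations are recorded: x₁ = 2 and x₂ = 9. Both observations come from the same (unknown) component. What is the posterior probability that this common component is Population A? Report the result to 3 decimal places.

0.397

Apply Bayes' rule: the posterior for each component is proportional to its prior times its likelihood at x.
Since both observations come from the same component, the likelihood for component k is f_k(x₁)·f_k(x₂).
  p_A = [0.19766] × [0.0050514] = 0.000998461
  p_B = [0.0878197] × [0.03426] = 0.0030087
  p_C = [0.00354139] × [0.13039] = 0.000461763
Weight by the priors:
  π_A·p_A = 0.53 × 0.000998461 = 0.000529184
  π_B·p_B = 0.23 × 0.0030087 = 0.000692002
  π_C·p_C = 0.24 × 0.000461763 = 0.000110823
Sum: 0.000529184 + 0.000692002 + 0.000110823 = 0.00133201
Responsibility of Population A: 0.000529184 / 0.00133201 ≈ 0.397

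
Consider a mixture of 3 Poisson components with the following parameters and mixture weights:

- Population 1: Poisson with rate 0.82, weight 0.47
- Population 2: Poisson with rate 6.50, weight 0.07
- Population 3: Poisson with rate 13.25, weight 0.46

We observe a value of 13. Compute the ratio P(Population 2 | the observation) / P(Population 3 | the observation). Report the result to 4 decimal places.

0.0124

Since P(k|x) ∝ P(Z=k) f_k(x), the posterior odds are P(Z=i) f_i(x) / (P(Z=j) f_j(x)).
Poisson probabilities:
  L_1 = e^(−0.82)·0.82^13/13! = 5.36017e-12
  L_2 = e^(−6.50)·6.50^13/13! = 0.00892646
  L_3 = e^(−13.25)·13.25^13/13! = 0.109679
0.000624852 / 0.0504524 ≈ 0.0124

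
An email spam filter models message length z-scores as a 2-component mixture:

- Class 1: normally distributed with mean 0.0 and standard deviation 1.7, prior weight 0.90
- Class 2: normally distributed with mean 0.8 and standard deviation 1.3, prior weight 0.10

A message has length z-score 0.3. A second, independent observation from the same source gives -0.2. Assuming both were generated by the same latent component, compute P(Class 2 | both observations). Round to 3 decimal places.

0.118

Posterior ∝ prior × likelihood, so P(k | x) ∝ w_k f_k(x); normalise over all components.
Since both observations come from the same component, the likelihood for component k is f_k(x₁)·f_k(x₂).
  f_1 = [0.231046] × [0.233054] = 0.0538461
  f_2 = [0.285] × [0.228285] = 0.0650611
Weight by the priors:
  w_1·f_1 = 0.90 × 0.0538461 = 0.0484615
  w_2·f_2 = 0.10 × 0.0650611 = 0.00650611
Sum: 0.0484615 + 0.00650611 = 0.0549676
Responsibility of Class 2: 0.00650611 / 0.0549676 ≈ 0.118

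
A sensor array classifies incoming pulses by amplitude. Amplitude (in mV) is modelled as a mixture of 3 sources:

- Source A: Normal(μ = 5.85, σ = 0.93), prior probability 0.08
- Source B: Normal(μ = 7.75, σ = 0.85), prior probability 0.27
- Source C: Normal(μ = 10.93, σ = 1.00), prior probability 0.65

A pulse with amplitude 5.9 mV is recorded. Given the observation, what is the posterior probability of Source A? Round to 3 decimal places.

0.743

By Bayes' theorem, P(k | x) = P(Z=k) f_k(x) / Σ_j P(Z=j) f_j(x).
Evaluate each component's likelihood at the observed value:
  p_A = 0.428351
  p_B = 0.0439399
  p_C = 1.27906e-06
Multiply by the mixture weights:
  P(Z=A)·p_A = 0.08 × 0.428351 = 0.0342681
  P(Z=B)·p_B = 0.27 × 0.0439399 = 0.0118638
  P(Z=C)·p_C = 0.65 × 1.27906e-06 = 8.31386e-07
Marginal: 0.0342681 + 0.0118638 + 8.31386e-07 = 0.0461327
P(Source A | 5.9 mV) ≈ 0.743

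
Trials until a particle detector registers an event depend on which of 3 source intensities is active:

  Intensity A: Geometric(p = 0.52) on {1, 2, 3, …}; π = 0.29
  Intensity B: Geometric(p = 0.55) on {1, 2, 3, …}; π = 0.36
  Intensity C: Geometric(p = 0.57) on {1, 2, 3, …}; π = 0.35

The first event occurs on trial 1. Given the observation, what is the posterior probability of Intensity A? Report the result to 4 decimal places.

0.2750

Posterior ∝ prior × likelihood, so P(k | x) ∝ π_k f_k(x); normalise over all components.
Component likelihoods at x = 1:
  p_A = 0.52
  p_B = 0.55
  p_C = 0.57
Multiply by the mixture weights:
  π_A·p_A = 0.29 × 0.52 = 0.1508
  π_B·p_B = 0.36 × 0.55 = 0.198
  π_C·p_C = 0.35 × 0.57 = 0.1995
Normaliser: 0.1508 + 0.198 + 0.1995 = 0.5483
P(Intensity A | 1) = 0.1508 / 0.5483 ≈ 0.2750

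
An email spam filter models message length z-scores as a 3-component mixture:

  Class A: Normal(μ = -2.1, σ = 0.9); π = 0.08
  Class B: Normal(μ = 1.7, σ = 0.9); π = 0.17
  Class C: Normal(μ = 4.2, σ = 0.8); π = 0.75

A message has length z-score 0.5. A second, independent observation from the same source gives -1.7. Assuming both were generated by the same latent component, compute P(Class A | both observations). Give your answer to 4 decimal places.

0.9525

The responsibility of component k is π_k f_k(x) divided by Σ_j π_j f_j(x).
Since both observations come from the same component, the likelihood for component k is f_k(x₁)·f_k(x₂).
  p_A = [(1/(0.9·√(2π)))·exp(−(0.5−-2.1)²/(2·0.9²)) = 0.443269·exp(-4.17284) = 0.00683009] × [0.401582] = 0.00274284
  p_B = [(1/(0.9·√(2π)))·exp(−(0.5−1.7)²/(2·0.9²)) = 0.443269·exp(-0.88889) = 0.182233] × [0.000352881] = 6.43067e-05
  p_C = [(1/(0.8·√(2π)))·exp(−(0.5−4.2)²/(2·0.8²)) = 0.498678·exp(-10.69531) = 1.12955e-05] × [7.70985e-13] = 8.70865e-18
Multiply by the mixture weights:
  π_A·p_A = 0.08 × 0.00274284 = 0.000219427
  π_B·p_B = 0.17 × 6.43067e-05 = 1.09321e-05
  π_C·p_C = 0.75 × 8.70865e-18 = 6.53149e-18
Denominator: 0.000219427 + 1.09321e-05 + 6.53149e-18 = 0.000230359
P(Class A | data) = 0.000219427 / 0.000230359 ≈ 0.9525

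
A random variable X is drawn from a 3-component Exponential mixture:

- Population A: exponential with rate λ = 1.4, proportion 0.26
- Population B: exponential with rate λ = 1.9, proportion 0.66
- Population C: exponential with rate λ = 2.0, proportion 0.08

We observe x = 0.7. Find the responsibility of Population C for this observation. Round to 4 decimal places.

0.0777

Apply Bayes' rule: the posterior for each component is proportional to its prior times its likelihood at x.
Component likelihoods at x = 0.7:
  L_A = 1.4·e^(−1.4·0.7) = 1.4·e^(−0.9800) = 0.525436
  L_B = 1.9·e^(−1.9·0.7) = 1.9·e^(−1.3300) = 0.502507
  L_C = 2.0·e^(−2.0·0.7) = 2.0·e^(−1.4000) = 0.493194
Multiply by the mixture weights:
  π_A·L_A = 0.26 × 0.525436 = 0.136613
  π_B·L_B = 0.66 × 0.502507 = 0.331654
  π_C·L_C = 0.08 × 0.493194 = 0.0394555
Marginal: 0.136613 + 0.331654 + 0.0394555 = 0.507723
P(Population C | x) = 0.0394555 / 0.507723 ≈ 0.0777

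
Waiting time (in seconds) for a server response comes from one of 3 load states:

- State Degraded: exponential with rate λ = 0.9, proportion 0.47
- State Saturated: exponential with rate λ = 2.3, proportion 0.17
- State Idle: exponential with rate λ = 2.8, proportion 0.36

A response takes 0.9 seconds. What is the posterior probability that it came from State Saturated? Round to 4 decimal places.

0.1549

The responsibility of component k is π_k f_k(x) divided by Σ_j π_j f_j(x).
Component likelihoods at x = 0.9 seconds:
  f_Degraded = 0.400372
  f_Saturated = 0.290227
  f_Idle = 0.225287
Prior × likelihood for each component:
  π_Degraded·f_Degraded = 0.47 × 0.400372 = 0.188175
  π_Saturated·f_Saturated = 0.17 × 0.290227 = 0.0493386
  π_Idle·f_Idle = 0.36 × 0.225287 = 0.0811033
Marginal: 0.188175 + 0.0493386 + 0.0811033 = 0.318617
Responsibility of State Saturated: 0.0493386 / 0.318617 ≈ 0.1549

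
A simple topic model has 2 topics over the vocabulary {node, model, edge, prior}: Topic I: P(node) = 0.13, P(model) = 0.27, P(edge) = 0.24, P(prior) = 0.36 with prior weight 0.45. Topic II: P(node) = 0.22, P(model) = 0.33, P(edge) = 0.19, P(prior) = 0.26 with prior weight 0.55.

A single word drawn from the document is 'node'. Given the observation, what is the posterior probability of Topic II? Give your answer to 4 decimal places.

Posterior ∝ prior × likelihood, so P(k | x) ∝ π_k f_k(x); normalise over all components.
Component likelihoods at x = 'node':
  f_I = 0.13
  f_II = 0.22
Prior × likelihood for each component:
  π_I·f_I = 0.45 × 0.13 = 0.0585
  π_II·f_II = 0.55 × 0.22 = 0.121
Denominator: 0.0585 + 0.121 = 0.1795
Responsibility of Topic II: 0.121 / 0.1795 ≈ 0.6741

0.6741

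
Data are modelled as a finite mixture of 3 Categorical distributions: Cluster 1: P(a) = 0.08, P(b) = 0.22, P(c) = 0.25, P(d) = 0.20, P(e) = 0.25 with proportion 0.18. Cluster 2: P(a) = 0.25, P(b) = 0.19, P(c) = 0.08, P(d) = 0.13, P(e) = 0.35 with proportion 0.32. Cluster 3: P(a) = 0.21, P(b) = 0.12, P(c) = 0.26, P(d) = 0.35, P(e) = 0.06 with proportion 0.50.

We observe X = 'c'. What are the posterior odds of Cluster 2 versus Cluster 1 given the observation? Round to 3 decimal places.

0.569

Since P(k|x) ∝ π_k f_k(x), the posterior odds are π_i f_i(x) / (π_j f_j(x)).
Component likelihoods at x = 'c':
  L_1 = P(c | comp) = 0.25
  L_2 = P(c | comp) = 0.08
  L_3 = P(c | comp) = 0.26
Posterior odds = (π_2·L_2) / (π_1·L_1) = (0.32·0.08) / (0.18·0.25) = 0.0256 / 0.045 ≈ 0.569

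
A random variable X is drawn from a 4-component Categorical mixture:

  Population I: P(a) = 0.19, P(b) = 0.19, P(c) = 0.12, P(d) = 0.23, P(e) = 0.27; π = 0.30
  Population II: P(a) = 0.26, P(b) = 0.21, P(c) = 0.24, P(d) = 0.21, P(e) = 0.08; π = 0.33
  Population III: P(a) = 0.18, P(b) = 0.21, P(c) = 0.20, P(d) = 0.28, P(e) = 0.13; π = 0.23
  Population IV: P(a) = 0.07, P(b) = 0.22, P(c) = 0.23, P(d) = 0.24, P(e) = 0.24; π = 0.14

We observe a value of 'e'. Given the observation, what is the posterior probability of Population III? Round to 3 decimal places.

Posterior ∝ prior × likelihood, so P(k | x) ∝ w_k f_k(x); normalise over all components.
Categorical probabilities:
  p_I = P(e | comp) = 0.27
  p_II = P(e | comp) = 0.08
  p_III = P(e | comp) = 0.13
  p_IV = P(e | comp) = 0.24
Multiply by the mixture weights:
  w_I·p_I = 0.30 × 0.27 = 0.081
  w_II·p_II = 0.33 × 0.08 = 0.0264
  w_III·p_III = 0.23 × 0.13 = 0.0299
  w_IV·p_IV = 0.14 × 0.24 = 0.0336
Normaliser: 0.081 + 0.0264 + 0.0299 + 0.0336 = 0.1709
P(Population III | x) = 0.0299 / 0.1709 ≈ 0.175

0.175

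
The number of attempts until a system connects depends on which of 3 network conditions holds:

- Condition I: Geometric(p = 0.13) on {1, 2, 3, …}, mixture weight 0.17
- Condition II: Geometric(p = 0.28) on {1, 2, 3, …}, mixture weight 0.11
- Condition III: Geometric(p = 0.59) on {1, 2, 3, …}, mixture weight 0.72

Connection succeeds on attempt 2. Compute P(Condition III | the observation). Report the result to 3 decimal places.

0.808

P(component k | x) = P(Z=k)·f_k(x) / marginal(x), where marginal(x) = Σ_j P(Z=j)·f_j(x).
Evaluate each component's likelihood at the observed value:
  L_I = 0.1131
  L_II = 0.2016
  L_III = 0.2419
Unnormalised posteriors:
  P(Z=I)·L_I = 0.17 × 0.1131 = 0.019227
  P(Z=II)·L_II = 0.11 × 0.2016 = 0.022176
  P(Z=III)·L_III = 0.72 × 0.2419 = 0.174168
Sum: 0.019227 + 0.022176 + 0.174168 = 0.215571
So the posterior for Condition III is 0.174168 / 0.215571 ≈ 0.808.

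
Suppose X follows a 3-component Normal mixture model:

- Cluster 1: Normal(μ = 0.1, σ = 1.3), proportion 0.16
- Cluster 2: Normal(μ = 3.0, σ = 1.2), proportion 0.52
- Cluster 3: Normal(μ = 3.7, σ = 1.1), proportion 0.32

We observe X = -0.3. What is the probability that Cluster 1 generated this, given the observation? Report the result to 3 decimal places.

0.920

Apply Bayes' rule: the posterior for each component is proportional to its prior times its likelihood at x.
Evaluate each component's likelihood at the observed value:
  L_1 = 0.29269
  L_2 = 0.00757797
  L_3 = 0.000487696
Weight by the priors:
  P(Z=1)·L_1 = 0.16 × 0.29269 = 0.0468305
  P(Z=2)·L_2 = 0.52 × 0.00757797 = 0.00394054
  P(Z=3)·L_3 = 0.32 × 0.000487696 = 0.000156063
Normaliser: 0.0468305 + 0.00394054 + 0.000156063 = 0.0509271
So the posterior for Cluster 1 is 0.0468305 / 0.0509271 ≈ 0.920.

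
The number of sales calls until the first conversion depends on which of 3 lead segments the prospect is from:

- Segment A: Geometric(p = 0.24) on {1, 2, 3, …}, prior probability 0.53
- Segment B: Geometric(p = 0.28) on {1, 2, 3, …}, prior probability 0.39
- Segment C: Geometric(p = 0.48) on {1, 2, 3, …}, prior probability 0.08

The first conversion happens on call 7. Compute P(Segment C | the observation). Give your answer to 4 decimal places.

0.0188

The responsibility of component k is P(Z=k) f_k(x) divided by Σ_j P(Z=j) f_j(x).
Evaluate each component's likelihood at the observed value:
  p_A = 0.24·(1−0.24)^6 = 0.24·0.1927 = 0.046248
  p_B = 0.28·(1−0.28)^6 = 0.28·0.139314 = 0.0390079
  p_C = 0.48·(1−0.48)^6 = 0.48·0.0197706 = 0.00948989
Weight by the priors:
  P(Z=A)·p_A = 0.53 × 0.046248 = 0.0245114
  P(Z=B)·p_B = 0.39 × 0.0390079 = 0.0152131
  P(Z=C)·p_C = 0.08 × 0.00948989 = 0.000759191
Evidence: 0.0245114 + 0.0152131 + 0.000759191 = 0.0404837
Responsibility of Segment C: 0.000759191 / 0.0404837 ≈ 0.0188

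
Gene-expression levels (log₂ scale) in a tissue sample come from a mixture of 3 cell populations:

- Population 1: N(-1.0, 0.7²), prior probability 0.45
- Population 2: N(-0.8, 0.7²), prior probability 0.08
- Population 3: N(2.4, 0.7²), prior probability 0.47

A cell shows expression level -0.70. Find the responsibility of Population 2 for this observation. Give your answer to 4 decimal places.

0.1617

Apply Bayes' rule: the posterior for each component is proportional to its prior times its likelihood at x.
Component likelihoods at x = -0.70:
  L_1 = (1/(0.7·√(2π)))·exp(−(-0.70−-1.0)²/(2·0.7²)) = 0.569918·exp(-0.09184) = 0.51991
  L_2 = (1/(0.7·√(2π)))·exp(−(-0.70−-0.8)²/(2·0.7²)) = 0.569918·exp(-0.01020) = 0.564132
  L_3 = (1/(0.7·√(2π)))·exp(−(-0.70−2.4)²/(2·0.7²)) = 0.569918·exp(-9.80612) = 3.14099e-05
Weight by the priors:
  P(Z=1)·L_1 = 0.45 × 0.51991 = 0.233959
  P(Z=2)·L_2 = 0.08 × 0.564132 = 0.0451305
  P(Z=3)·L_3 = 0.47 × 3.14099e-05 = 1.47627e-05
Denominator: 0.233959 + 0.0451305 + 1.47627e-05 = 0.279105
P(Population 2 | data) ≈ 0.1617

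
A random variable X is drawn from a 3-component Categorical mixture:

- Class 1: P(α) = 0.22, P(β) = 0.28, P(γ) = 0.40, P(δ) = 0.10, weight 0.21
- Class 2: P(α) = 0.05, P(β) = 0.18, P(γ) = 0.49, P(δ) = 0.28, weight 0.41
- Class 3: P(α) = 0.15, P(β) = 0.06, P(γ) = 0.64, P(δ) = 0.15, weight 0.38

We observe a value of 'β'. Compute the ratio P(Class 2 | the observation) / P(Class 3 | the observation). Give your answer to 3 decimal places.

The posterior odds equal the prior odds times the likelihood ratio: (π_i/π_j)·(f_i(x)/f_j(x)).
Component likelihoods at x = 'β':
  f_1 = P(β | comp) = 0.28
  f_2 = P(β | comp) = 0.18
  f_3 = P(β | comp) = 0.06
0.0738 / 0.0228 ≈ 3.237

3.237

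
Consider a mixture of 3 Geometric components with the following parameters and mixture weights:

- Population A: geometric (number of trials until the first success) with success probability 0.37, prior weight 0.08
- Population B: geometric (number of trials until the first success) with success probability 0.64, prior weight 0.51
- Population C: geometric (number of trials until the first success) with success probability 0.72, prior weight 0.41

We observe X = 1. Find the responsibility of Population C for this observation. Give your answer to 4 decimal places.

Posterior ∝ prior × likelihood, so P(k | x) ∝ π_k f_k(x); normalise over all components.
Component likelihoods at x = 1:
  L_A = 0.37·(1−0.37)^0 = 0.37·1 = 0.37
  L_B = 0.64·(1−0.64)^0 = 0.64·1 = 0.64
  L_C = 0.72·(1−0.72)^0 = 0.72·1 = 0.72
Weight by the priors:
  π_A·L_A = 0.08 × 0.37 = 0.0296
  π_B·L_B = 0.51 × 0.64 = 0.3264
  π_C·L_C = 0.41 × 0.72 = 0.2952
Sum: 0.0296 + 0.3264 + 0.2952 = 0.6512
P(Population C | the observation) = 0.2952 / 0.6512 ≈ 0.4533

0.4533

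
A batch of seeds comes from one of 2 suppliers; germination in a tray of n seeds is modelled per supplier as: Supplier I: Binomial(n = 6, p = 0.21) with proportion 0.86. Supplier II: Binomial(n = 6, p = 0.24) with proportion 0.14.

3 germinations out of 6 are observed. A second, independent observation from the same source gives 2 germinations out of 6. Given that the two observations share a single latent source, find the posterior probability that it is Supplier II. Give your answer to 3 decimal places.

Apply Bayes' rule: the posterior for each component is proportional to its prior times its likelihood at x.
Since both observations come from the same component, the likelihood for component k is f_k(x₁)·f_k(x₂).
  f_I = [C(6,3)·0.21^3·0.79^3 = 20·0.009261·0.493039 = 0.0913207] × [0.257655] = 0.0235292
  f_II = [C(6,3)·0.24^3·0.76^3 = 20·0.013824·0.438976 = 0.121368] × [0.288249] = 0.0349843
Multiply by the mixture weights:
  π_I·f_I = 0.86 × 0.0235292 = 0.0202351
  π_II·f_II = 0.14 × 0.0349843 = 0.0048978
Normaliser: 0.0202351 + 0.0048978 = 0.0251329
P(Supplier II | x) = 0.0048978 / 0.0251329 ≈ 0.195

0.195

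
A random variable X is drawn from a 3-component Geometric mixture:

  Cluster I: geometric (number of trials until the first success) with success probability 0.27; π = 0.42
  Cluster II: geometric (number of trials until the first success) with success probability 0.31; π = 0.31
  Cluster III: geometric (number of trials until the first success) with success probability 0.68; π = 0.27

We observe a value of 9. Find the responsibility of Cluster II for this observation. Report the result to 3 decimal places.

P(component k | x) = P(Z=k)·f_k(x) / marginal(x), where marginal(x) = Σ_j P(Z=j)·f_j(x).
Component likelihoods at x = 9:
  p_I = 0.27·(1−0.27)^8 = 0.27·0.080646 = 0.0217744
  p_II = 0.31·(1−0.31)^8 = 0.31·0.0513798 = 0.0159277
  p_III = 0.68·(1−0.68)^8 = 0.68·0.000109951 = 7.47668e-05
Prior × likelihood for each component:
  P(Z=I)·p_I = 0.42 × 0.0217744 = 0.00914526
  P(Z=II)·p_II = 0.31 × 0.0159277 = 0.0049376
  P(Z=III)·p_III = 0.27 × 7.47668e-05 = 2.0187e-05
Marginal: 0.00914526 + 0.0049376 + 2.0187e-05 = 0.014103
So the posterior for Cluster II is 0.0049376 / 0.014103 ≈ 0.350.

0.350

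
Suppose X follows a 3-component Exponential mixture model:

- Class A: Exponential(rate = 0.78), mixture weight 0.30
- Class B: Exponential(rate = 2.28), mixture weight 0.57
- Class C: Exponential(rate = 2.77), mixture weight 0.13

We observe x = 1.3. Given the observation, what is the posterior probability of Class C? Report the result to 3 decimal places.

0.061

Apply Bayes' rule: the posterior for each component is proportional to its prior times its likelihood at x.
Evaluate each component's likelihood at the observed value:
  f_A = 0.282957
  f_B = 0.117675
  f_C = 0.0756111
Unnormalised posteriors:
  π_A·f_A = 0.30 × 0.282957 = 0.084887
  π_B·f_B = 0.57 × 0.117675 = 0.067075
  π_C·f_C = 0.13 × 0.0756111 = 0.00982944
Evidence: 0.084887 + 0.067075 + 0.00982944 = 0.161791
P(Class C | the observation) ≈ 0.061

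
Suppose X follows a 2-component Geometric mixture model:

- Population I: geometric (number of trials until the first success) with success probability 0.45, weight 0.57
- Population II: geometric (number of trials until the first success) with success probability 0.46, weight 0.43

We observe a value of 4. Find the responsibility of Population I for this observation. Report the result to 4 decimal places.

P(component k | x) = π_k·f_k(x) / marginal(x), where marginal(x) = Σ_j π_j·f_j(x).
Evaluate each component's likelihood at the observed value:
  f_I = 0.0748688
  f_II = 0.0724334
Unnormalised posteriors:
  π_I·f_I = 0.57 × 0.0748688 = 0.0426752
  π_II·f_II = 0.43 × 0.0724334 = 0.0311464
Marginal: 0.0426752 + 0.0311464 = 0.0738216
P(Population I | x) ≈ 0.5781

0.5781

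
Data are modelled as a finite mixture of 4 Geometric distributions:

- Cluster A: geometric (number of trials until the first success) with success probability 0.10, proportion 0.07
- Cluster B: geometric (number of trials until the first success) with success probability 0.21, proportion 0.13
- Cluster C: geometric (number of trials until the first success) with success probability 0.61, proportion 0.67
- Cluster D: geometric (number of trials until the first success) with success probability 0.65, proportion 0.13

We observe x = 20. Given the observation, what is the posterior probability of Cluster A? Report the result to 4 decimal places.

Apply Bayes' rule: the posterior for each component is proportional to its prior times its likelihood at x.
Component likelihoods at x = 20:
  p_A = 0.10·(1−0.10)^19 = 0.10·0.135085 = 0.0135085
  p_B = 0.21·(1−0.21)^19 = 0.21·0.0113479 = 0.00238305
  p_C = 0.61·(1−0.61)^19 = 0.61·1.69913e-08 = 1.03647e-08
  p_D = 0.65·(1−0.65)^19 = 0.65·2.17417e-09 = 1.41321e-09
Weight by the priors:
  P(Z=A)·p_A = 0.07 × 0.0135085 = 0.000945596
  P(Z=B)·p_B = 0.13 × 0.00238305 = 0.000309797
  P(Z=C)·p_C = 0.67 × 1.03647e-08 = 6.94436e-09
  P(Z=D)·p_D = 0.13 × 1.41321e-09 = 1.83717e-10
Evidence: 0.000945596 + 0.000309797 + 6.94436e-09 + 1.83717e-10 = 0.0012554
P(Cluster A | 20) = 0.000945596 / 0.0012554 ≈ 0.7532

0.7532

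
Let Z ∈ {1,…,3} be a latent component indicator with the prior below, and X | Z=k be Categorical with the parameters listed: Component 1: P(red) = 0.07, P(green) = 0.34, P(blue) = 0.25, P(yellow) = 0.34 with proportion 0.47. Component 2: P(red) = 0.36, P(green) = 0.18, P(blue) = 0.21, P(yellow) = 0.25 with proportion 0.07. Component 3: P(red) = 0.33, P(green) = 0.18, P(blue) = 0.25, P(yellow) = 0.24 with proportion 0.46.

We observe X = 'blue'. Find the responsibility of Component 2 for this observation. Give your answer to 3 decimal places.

0.059

By Bayes' theorem, P(k | x) = π_k f_k(x) / Σ_j π_j f_j(x).
Categorical probabilities:
  p_1 = P(blue | comp) = 0.25
  p_2 = P(blue | comp) = 0.21
  p_3 = P(blue | comp) = 0.25
Prior × likelihood for each component:
  π_1·p_1 = 0.47 × 0.25 = 0.1175
  π_2·p_2 = 0.07 × 0.21 = 0.0147
  π_3·p_3 = 0.46 × 0.25 = 0.115
Denominator: 0.1175 + 0.0147 + 0.115 = 0.2472
So the posterior for Component 2 is 0.0147 / 0.2472 ≈ 0.059.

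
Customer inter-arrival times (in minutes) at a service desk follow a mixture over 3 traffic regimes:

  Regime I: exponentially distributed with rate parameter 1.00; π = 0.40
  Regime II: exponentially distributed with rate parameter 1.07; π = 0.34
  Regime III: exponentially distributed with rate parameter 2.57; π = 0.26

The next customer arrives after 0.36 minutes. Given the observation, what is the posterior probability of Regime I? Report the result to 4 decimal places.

Apply Bayes' rule: the posterior for each component is proportional to its prior times its likelihood at x.
Component likelihoods at x = 0.36 minutes:
  f_I = 0.697676
  f_II = 0.727937
  f_III = 1.01888
Multiply by the mixture weights:
  w_I·f_I = 0.40 × 0.697676 = 0.279071
  w_II·f_II = 0.34 × 0.727937 = 0.247498
  w_III·f_III = 0.26 × 1.01888 = 0.264909
Normaliser: 0.279071 + 0.247498 + 0.264909 = 0.791478
So the posterior for Regime I is 0.279071 / 0.791478 ≈ 0.3526.

0.3526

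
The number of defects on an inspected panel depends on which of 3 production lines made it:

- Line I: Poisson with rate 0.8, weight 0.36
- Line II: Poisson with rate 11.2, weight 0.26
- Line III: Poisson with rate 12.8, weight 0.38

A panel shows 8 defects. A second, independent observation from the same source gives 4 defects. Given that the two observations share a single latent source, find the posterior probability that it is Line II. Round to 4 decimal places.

The responsibility of component k is π_k f_k(x) divided by Σ_j π_j f_j(x).
Since both observations come from the same component, the likelihood for component k is f_k(x₁)·f_k(x₂).
  f_I = [e^(−0.8)·0.8^8/8! = 1.86966e-06] × [0.00766855] = 1.43376e-08
  f_II = [e^(−11.2)·11.2^8/8! = 0.0839703] × [0.00896526] = 0.000752815
  f_III = [e^(−12.8)·12.8^8/8! = 0.0493389] × [0.00308787] = 0.000152352
Weight by the priors:
  π_I·f_I = 0.36 × 1.43376e-08 = 5.16154e-09
  π_II·f_II = 0.26 × 0.000752815 = 0.000195732
  π_III·f_III = 0.38 × 0.000152352 = 5.78939e-05
Denominator: 5.16154e-09 + 0.000195732 + 5.78939e-05 = 0.000253631
So the posterior for Line II is 0.000195732 / 0.000253631 ≈ 0.7717.

0.7717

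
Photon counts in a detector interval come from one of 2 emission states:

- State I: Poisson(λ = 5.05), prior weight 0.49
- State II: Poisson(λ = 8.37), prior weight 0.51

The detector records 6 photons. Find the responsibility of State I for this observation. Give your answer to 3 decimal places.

The responsibility of component k is π_k f_k(x) divided by Σ_j π_j f_j(x).
Component likelihoods at x = 6 photons:
  p_I = e^(−5.05)·5.05^6/6! = 0.147648
  p_II = e^(−8.37)·8.37^6/6! = 0.110656
Weight by the priors:
  π_I·p_I = 0.49 × 0.147648 = 0.0723477
  π_II·p_II = 0.51 × 0.110656 = 0.0564346
Marginal: 0.0723477 + 0.0564346 = 0.128782
P(State I | 6 photons) = 0.0723477 / 0.128782 ≈ 0.562

0.562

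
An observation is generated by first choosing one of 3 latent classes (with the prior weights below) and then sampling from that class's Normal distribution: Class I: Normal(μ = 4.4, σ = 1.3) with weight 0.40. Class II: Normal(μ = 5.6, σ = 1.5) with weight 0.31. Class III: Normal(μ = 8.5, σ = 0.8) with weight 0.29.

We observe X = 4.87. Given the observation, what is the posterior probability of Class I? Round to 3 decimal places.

0.611

The responsibility of component k is π_k f_k(x) divided by Σ_j π_j f_j(x).
Normal densities:
  L_I = 0.287464
  L_II = 0.236259
  L_III = 1.68654e-05
Prior × likelihood for each component:
  π_I·L_I = 0.40 × 0.287464 = 0.114986
  π_II·L_II = 0.31 × 0.236259 = 0.0732403
  π_III·L_III = 0.29 × 1.68654e-05 = 4.89096e-06
Denominator: 0.114986 + 0.0732403 + 4.89096e-06 = 0.188231
P(Class I | x) ≈ 0.611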